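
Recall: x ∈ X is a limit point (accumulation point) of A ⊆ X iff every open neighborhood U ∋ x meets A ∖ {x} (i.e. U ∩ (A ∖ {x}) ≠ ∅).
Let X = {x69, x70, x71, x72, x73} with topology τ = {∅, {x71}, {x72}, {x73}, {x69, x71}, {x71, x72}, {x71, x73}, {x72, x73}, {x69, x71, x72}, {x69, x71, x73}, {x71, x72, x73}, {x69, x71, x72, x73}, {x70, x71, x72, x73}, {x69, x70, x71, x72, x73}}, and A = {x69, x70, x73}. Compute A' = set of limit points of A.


A' = {x70}

For each x ∈ X, list the open sets U ∈ τ with x ∈ U, then check whether U ∩ (A ∖ {x}) ≠ ∅ for every such U.
  x = x69: open {x69, x71} ∋ x has {x69, x71} ∩ (A ∖ {x69}) = ∅, so x is NOT a limit point.
  x = x70: opens ∋ x are {x70, x71, x72, x73}, {x69, x70, x71, x72, x73}; each meets A ∖ {x70}, so x IS a limit point.
  x = x71: open {x71} ∋ x has {x71} ∩ (A ∖ {x71}) = ∅, so x is NOT a limit point.
  x = x72: open {x72} ∋ x has {x72} ∩ (A ∖ {x72}) = ∅, so x is NOT a limit point.
  x = x73: open {x73} ∋ x has {x73} ∩ (A ∖ {x73}) = ∅, so x is NOT a limit point.
Collecting: A' = {x70}.


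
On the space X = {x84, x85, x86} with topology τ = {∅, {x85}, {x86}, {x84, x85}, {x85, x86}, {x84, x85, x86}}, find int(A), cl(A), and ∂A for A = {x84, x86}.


int(A) = {x86}, cl(A) = {x84, x86}, ∂A = {x84}.

Closed sets in (X, τ) are complements of opens:
  closed(X, τ) = {∅, {x84}, {x86}, {x84, x85}, {x84, x86}, {x84, x85, x86}}.
int(A) = ⋃ {U ∈ τ : U ⊆ A}. Opens contained in A: ∅, {x86}.
Taking the union of these: int(A) = {x86}.
cl(A) = ⋂ {C closed : A ⊆ C}. Closed sets containing A: {x84, x86}, {x84, x85, x86}.
Intersecting these: cl(A) = {x84, x86}.
∂A = cl(A) ∖ int(A) = {x84, x86} ∖ {x86} = {x84}.


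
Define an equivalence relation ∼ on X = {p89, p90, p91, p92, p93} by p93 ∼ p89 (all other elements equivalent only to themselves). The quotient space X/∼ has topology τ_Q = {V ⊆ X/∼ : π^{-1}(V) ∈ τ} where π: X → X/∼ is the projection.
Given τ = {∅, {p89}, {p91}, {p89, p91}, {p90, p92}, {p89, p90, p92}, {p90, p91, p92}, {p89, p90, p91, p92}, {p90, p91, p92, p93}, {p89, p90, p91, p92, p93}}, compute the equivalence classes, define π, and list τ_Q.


X/∼ = {[p89=p93], [p90], [p91], [p92]}; |τ_Q| = 5.

Equivalence classes: [p89=p93], [p90], [p91], [p92].
Quotient map π: X → X/∼ sends p89 ↦ [p89=p93], p90 ↦ [p90], p91 ↦ [p91], p92 ↦ [p92], p93 ↦ [p89=p93].
For each subset V ⊆ X/∼, compute π^{-1}(V) ⊆ X and check whether π^{-1}(V) ∈ τ. V is open in τ_Q iff π^{-1}(V) ∈ τ.
  V = {}: π^{-1}(V) = ∅ ∈ τ ✓.
  V = {[p89=p93]}: π^{-1}(V) = {p89, p93} ∉ τ ✗.
  V = {[p90]}: π^{-1}(V) = {p90} ∉ τ ✗.
  V = {[p89=p93], [p90]}: π^{-1}(V) = {p89, p90, p93} ∉ τ ✗.
  V = {[p91]}: π^{-1}(V) = {p91} ∈ τ ✓.
  V = {[p89=p93], [p91]}: π^{-1}(V) = {p89, p91, p93} ∉ τ ✗.
  V = {[p90], [p91]}: π^{-1}(V) = {p90, p91} ∉ τ ✗.
  V = {[p89=p93], [p90], [p91]}: π^{-1}(V) = {p89, p90, p91, p93} ∉ τ ✗.
  V = {[p92]}: π^{-1}(V) = {p92} ∉ τ ✗.
  V = {[p89=p93], [p92]}: π^{-1}(V) = {p89, p92, p93} ∉ τ ✗.
  V = {[p90], [p92]}: π^{-1}(V) = {p90, p92} ∈ τ ✓.
  V = {[p89=p93], [p90], [p92]}: π^{-1}(V) = {p89, p90, p92, p93} ∉ τ ✗.
  V = {[p91], [p92]}: π^{-1}(V) = {p91, p92} ∉ τ ✗.
  V = {[p89=p93], [p91], [p92]}: π^{-1}(V) = {p89, p91, p92, p93} ∉ τ ✗.
  V = {[p90], [p91], [p92]}: π^{-1}(V) = {p90, p91, p92} ∈ τ ✓.
  V = {[p89=p93], [p90], [p91], [p92]}: π^{-1}(V) = {p89, p90, p91, p92, p93} ∈ τ ✓.
Open sets in the quotient: τ_Q = {{}, {[p91]}, {[p90], [p92]}, {[p90], [p91], [p92]}, {[p89=p93], [p90], [p91], [p92]}} (5 elements).


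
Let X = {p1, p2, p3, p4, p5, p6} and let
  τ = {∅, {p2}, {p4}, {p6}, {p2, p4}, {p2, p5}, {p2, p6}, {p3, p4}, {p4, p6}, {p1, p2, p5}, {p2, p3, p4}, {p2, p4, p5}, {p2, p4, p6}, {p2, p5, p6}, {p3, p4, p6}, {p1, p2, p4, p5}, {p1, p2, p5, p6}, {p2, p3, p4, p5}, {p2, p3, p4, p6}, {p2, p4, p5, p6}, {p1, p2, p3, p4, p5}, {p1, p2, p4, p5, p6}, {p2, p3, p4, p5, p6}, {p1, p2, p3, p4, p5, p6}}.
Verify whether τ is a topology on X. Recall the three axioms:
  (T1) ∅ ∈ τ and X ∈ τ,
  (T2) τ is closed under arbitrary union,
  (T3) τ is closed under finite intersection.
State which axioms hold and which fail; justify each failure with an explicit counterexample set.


τ IS a topology on X.

Axiom (T1): ∅ ∈ τ? Yes; X ∈ τ? Yes.
Axiom (T2/T3): check pairwise unions and intersections of members of τ.
All pairwise intersections and unions checked — each lies in τ. Therefore τ satisfies (T1), (T2), (T3): it IS a topology on X.


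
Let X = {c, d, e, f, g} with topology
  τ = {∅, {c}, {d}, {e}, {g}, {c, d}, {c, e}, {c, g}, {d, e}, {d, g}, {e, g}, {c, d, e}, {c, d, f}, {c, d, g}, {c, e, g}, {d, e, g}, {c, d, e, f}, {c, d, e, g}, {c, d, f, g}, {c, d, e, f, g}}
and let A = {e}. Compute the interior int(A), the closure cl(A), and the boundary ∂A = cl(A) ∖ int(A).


int(A) = {e}, cl(A) = {e}, ∂A = ∅.

Closed sets in (X, τ) are complements of opens:
  closed(X, τ) = {∅, {e}, {f}, {g}, {c, f}, {d, f}, {e, f}, {e, g}, {f, g}, {c, d, f}, {c, e, f}, {c, f, g}, {d, e, f}, {d, f, g}, {e, f, g}, {c, d, e, f}, {c, d, f, g}, {c, e, f, g}, {d, e, f, g}, {c, d, e, f, g}}.
int(A) = ⋃ {U ∈ τ : U ⊆ A}. Opens contained in A: ∅, {e}.
Taking the union of these: int(A) = {e}.
cl(A) = ⋂ {C closed : A ⊆ C}. Closed sets containing A: {e}, {e, f}, {e, g}, {c, e, f}, {d, e, f}, {e, f, g}, {c, d, e, f}, {c, e, f, g}, {d, e, f, g}, {c, d, e, f, g}.
Intersecting these: cl(A) = {e}.
∂A = cl(A) ∖ int(A) = {e} ∖ {e} = ∅.


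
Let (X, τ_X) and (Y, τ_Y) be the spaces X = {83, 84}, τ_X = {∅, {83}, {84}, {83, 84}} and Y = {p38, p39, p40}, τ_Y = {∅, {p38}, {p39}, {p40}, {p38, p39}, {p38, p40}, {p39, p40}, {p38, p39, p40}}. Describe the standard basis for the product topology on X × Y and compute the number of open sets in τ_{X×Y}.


Basis B = {∅ × ∅, {83} × {p38}, {83} × {p39}, {83} × {p40}, {84} × {p38}, {84} × {p39}, {84} × {p40}, {83} × {p38, p39}, {83} × {p38, p40}, {83, 84} × {p38}, {83} × {p39, p40}, {83, 84} × {p39}, {83, 84} × {p40}, {84} × {p38, p39}, {84} × {p38, p40}, {84} × {p39, p40}, {83} × {p38, p39, p40}, {84} × {p38, p39, p40}, {83, 84} × {p38, p39}, {83, 84} × {p38, p40}, {83, 84} × {p39, p40}, {83, 84} × {p38, p39, p40}}; |τ_{X×Y}| = 64.

Enumerate products U × V with U ∈ τ_X, V ∈ τ_Y (deduplicated):
  ∅ × ∅ = {} (∅)
  {83} × {p38} = {(83,p38)}
  {83} × {p39} = {(83,p39)}
  {83} × {p40} = {(83,p40)}
  {84} × {p38} = {(84,p38)}
  {84} × {p39} = {(84,p39)}
  {84} × {p40} = {(84,p40)}
  {83} × {p38, p39} = {(83,p38), (83,p39)}
  {83} × {p38, p40} = {(83,p38), (83,p40)}
  {83, 84} × {p38} = {(83,p38), (84,p38)}
  {83} × {p39, p40} = {(83,p39), (83,p40)}
  {83, 84} × {p39} = {(83,p39), (84,p39)}
  {83, 84} × {p40} = {(83,p40), (84,p40)}
  {84} × {p38, p39} = {(84,p38), (84,p39)}
  {84} × {p38, p40} = {(84,p38), (84,p40)}
  {84} × {p39, p40} = {(84,p39), (84,p40)}
  {83} × {p38, p39, p40} = {(83,p38), (83,p39), (83,p40)}
  {84} × {p38, p39, p40} = {(84,p38), (84,p39), (84,p40)}
  {83, 84} × {p38, p39} = {(83,p38), (83,p39), (84,p38), (84,p39)}
  {83, 84} × {p38, p40} = {(83,p38), (83,p40), (84,p38), (84,p40)}
  {83, 84} × {p39, p40} = {(83,p39), (83,p40), (84,p39), (84,p40)}
  {83, 84} × {p38, p39, p40} = {(83,p38), (83,p39), (83,p40), (84,p38), (84,p39), (84,p40)}
These 22 distinct sets form the basis B.
Close under arbitrary unions to get τ_{X×Y}; counting gives |τ_{X×Y}| = 64.


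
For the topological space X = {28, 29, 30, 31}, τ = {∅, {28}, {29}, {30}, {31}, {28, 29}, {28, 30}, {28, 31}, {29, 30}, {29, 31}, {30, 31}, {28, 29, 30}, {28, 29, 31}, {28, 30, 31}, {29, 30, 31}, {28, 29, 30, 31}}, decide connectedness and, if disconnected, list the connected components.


(X, τ) is disconnected; components = [{28}, {29}, {30}, {31}].

Find clopen sets (U ∈ τ with X ∖ U ∈ τ):
  U = ∅, X ∖ U = {28, 29, 30, 31} — both open, so U is clopen.
  U = {28}, X ∖ U = {29, 30, 31} — both open, so U is clopen.
  U = {29}, X ∖ U = {28, 30, 31} — both open, so U is clopen.
  U = {30}, X ∖ U = {28, 29, 31} — both open, so U is clopen.
  U = {31}, X ∖ U = {28, 29, 30} — both open, so U is clopen.
  U = {28, 29}, X ∖ U = {30, 31} — both open, so U is clopen.
  U = {28, 30}, X ∖ U = {29, 31} — both open, so U is clopen.
  U = {28, 31}, X ∖ U = {29, 30} — both open, so U is clopen.
  U = {29, 30}, X ∖ U = {28, 31} — both open, so U is clopen.
  U = {29, 31}, X ∖ U = {28, 30} — both open, so U is clopen.
  U = {30, 31}, X ∖ U = {28, 29} — both open, so U is clopen.
  U = {28, 29, 30}, X ∖ U = {31} — both open, so U is clopen.
  U = {28, 29, 31}, X ∖ U = {30} — both open, so U is clopen.
  U = {28, 30, 31}, X ∖ U = {29} — both open, so U is clopen.
  U = {29, 30, 31}, X ∖ U = {28} — both open, so U is clopen.
  U = {28, 29, 30, 31}, X ∖ U = ∅ — both open, so U is clopen.
Nontrivial clopen(s) exist: e.g. {28, 31}. So (X, τ) is disconnected.
Compute connected components by grouping points that agree on all clopens:
  component: {28}
  component: {29}
  component: {30}
  component: {31}


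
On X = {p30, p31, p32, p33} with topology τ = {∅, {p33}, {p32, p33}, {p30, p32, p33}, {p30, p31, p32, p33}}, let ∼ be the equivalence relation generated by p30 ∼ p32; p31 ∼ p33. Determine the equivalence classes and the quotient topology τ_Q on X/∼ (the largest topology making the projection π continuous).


X/∼ = {[p30=p32], [p31=p33]}; |τ_Q| = 2.

Equivalence classes: [p30=p32], [p31=p33].
Quotient map π: X → X/∼ sends p30 ↦ [p30=p32], p31 ↦ [p31=p33], p32 ↦ [p30=p32], p33 ↦ [p31=p33].
For each subset V ⊆ X/∼, compute π^{-1}(V) ⊆ X and check whether π^{-1}(V) ∈ τ. V is open in τ_Q iff π^{-1}(V) ∈ τ.
  V = {}: π^{-1}(V) = ∅ ∈ τ ✓.
  V = {[p30=p32]}: π^{-1}(V) = {p30, p32} ∉ τ ✗.
  V = {[p31=p33]}: π^{-1}(V) = {p31, p33} ∉ τ ✗.
  V = {[p30=p32], [p31=p33]}: π^{-1}(V) = {p30, p31, p32, p33} ∈ τ ✓.
Open sets in the quotient: τ_Q = {{}, {[p30=p32], [p31=p33]}} (2 elements).


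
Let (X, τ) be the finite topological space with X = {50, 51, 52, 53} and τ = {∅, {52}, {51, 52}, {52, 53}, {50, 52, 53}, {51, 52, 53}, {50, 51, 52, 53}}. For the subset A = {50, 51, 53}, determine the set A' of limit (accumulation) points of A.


A' = {50}

For each x ∈ X, list the open sets U ∈ τ with x ∈ U, then check whether U ∩ (A ∖ {x}) ≠ ∅ for every such U.
  x = 50: opens ∋ x are {50, 52, 53}, {50, 51, 52, 53}; each meets A ∖ {50}, so x IS a limit point.
  x = 51: open {51, 52} ∋ x has {51, 52} ∩ (A ∖ {51}) = ∅, so x is NOT a limit point.
  x = 52: open {52} ∋ x has {52} ∩ (A ∖ {52}) = ∅, so x is NOT a limit point.
  x = 53: open {52, 53} ∋ x has {52, 53} ∩ (A ∖ {53}) = ∅, so x is NOT a limit point.
Collecting: A' = {50}.


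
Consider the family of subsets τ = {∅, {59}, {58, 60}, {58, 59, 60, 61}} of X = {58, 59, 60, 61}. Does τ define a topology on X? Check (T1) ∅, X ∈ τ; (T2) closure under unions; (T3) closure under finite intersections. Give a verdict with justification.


τ is NOT a topology on X.

Axiom (T1): ∅ ∈ τ? Yes; X ∈ τ? Yes.
Axiom (T2/T3): check pairwise unions and intersections of members of τ.
Counterexample for (T2): {59} ∪ {58, 60} = {58, 59, 60} ∉ τ. Therefore τ is NOT a topology.


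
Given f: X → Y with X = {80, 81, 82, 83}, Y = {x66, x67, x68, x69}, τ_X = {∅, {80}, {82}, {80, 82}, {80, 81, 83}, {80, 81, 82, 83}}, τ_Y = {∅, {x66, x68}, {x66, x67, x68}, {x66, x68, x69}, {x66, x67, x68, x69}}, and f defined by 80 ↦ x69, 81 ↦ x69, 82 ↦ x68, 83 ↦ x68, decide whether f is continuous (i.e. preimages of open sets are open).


f is NOT continuous.

Compute f^{-1}(U) for each U ∈ τ_Y:
  U = ∅: f^{-1}(U) = ∅ ∈ τ_X ✓.
  U = {x66, x68}: f^{-1}(U) = {82, 83} ∉ τ_X ✗.
  U = {x66, x67, x68}: f^{-1}(U) = {82, 83} ∉ τ_X ✗.
  U = {x66, x68, x69}: f^{-1}(U) = {80, 81, 82, 83} ∈ τ_X ✓.
  U = {x66, x67, x68, x69}: f^{-1}(U) = {80, 81, 82, 83} ∈ τ_X ✓.
Found U = {x66, x68} with f^{-1}(U) = {82, 83} not in τ_X. Therefore f is NOT continuous.


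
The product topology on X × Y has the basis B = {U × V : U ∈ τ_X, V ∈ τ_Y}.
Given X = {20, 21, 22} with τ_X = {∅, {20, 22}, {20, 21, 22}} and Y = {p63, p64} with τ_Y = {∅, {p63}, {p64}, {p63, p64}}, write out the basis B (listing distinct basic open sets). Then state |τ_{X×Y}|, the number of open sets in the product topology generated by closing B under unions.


Basis B = {∅ × ∅, {20, 22} × {p63}, {20, 22} × {p64}, {20, 21, 22} × {p63}, {20, 21, 22} × {p64}, {20, 22} × {p63, p64}, {20, 21, 22} × {p63, p64}}; |τ_{X×Y}| = 9.

Enumerate products U × V with U ∈ τ_X, V ∈ τ_Y (deduplicated):
  ∅ × ∅ = {} (∅)
  {20, 22} × {p63} = {(20,p63), (22,p63)}
  {20, 22} × {p64} = {(20,p64), (22,p64)}
  {20, 21, 22} × {p63} = {(20,p63), (21,p63), (22,p63)}
  {20, 21, 22} × {p64} = {(20,p64), (21,p64), (22,p64)}
  {20, 22} × {p63, p64} = {(20,p63), (20,p64), (22,p63), (22,p64)}
  {20, 21, 22} × {p63, p64} = {(20,p63), (20,p64), (21,p63), (21,p64), (22,p63), (22,p64)}
These 7 distinct sets form the basis B.
Close under arbitrary unions to get τ_{X×Y}; counting gives |τ_{X×Y}| = 9.


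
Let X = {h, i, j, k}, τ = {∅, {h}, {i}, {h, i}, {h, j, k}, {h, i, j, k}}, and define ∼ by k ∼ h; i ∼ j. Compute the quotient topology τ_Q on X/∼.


X/∼ = {[h=k], [i=j]}; |τ_Q| = 2.

Equivalence classes: [h=k], [i=j].
Quotient map π: X → X/∼ sends h ↦ [h=k], i ↦ [i=j], j ↦ [i=j], k ↦ [h=k].
For each subset V ⊆ X/∼, compute π^{-1}(V) ⊆ X and check whether π^{-1}(V) ∈ τ. V is open in τ_Q iff π^{-1}(V) ∈ τ.
  V = {}: π^{-1}(V) = ∅ ∈ τ ✓.
  V = {[h=k]}: π^{-1}(V) = {h, k} ∉ τ ✗.
  V = {[i=j]}: π^{-1}(V) = {i, j} ∉ τ ✗.
  V = {[h=k], [i=j]}: π^{-1}(V) = {h, i, j, k} ∈ τ ✓.
Open sets in the quotient: τ_Q = {{}, {[h=k], [i=j]}} (2 elements).


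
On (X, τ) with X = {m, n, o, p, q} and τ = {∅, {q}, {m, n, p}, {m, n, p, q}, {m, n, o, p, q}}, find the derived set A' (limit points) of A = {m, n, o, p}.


A' = {m, n, o, p}

For each x ∈ X, list the open sets U ∈ τ with x ∈ U, then check whether U ∩ (A ∖ {x}) ≠ ∅ for every such U.
  x = m: opens ∋ x are {m, n, p}, {m, n, p, q}, {m, n, o, p, q}; each meets A ∖ {m}, so x IS a limit point.
  x = n: opens ∋ x are {m, n, p}, {m, n, p, q}, {m, n, o, p, q}; each meets A ∖ {n}, so x IS a limit point.
  x = o: opens ∋ x are {m, n, o, p, q}; each meets A ∖ {o}, so x IS a limit point.
  x = p: opens ∋ x are {m, n, p}, {m, n, p, q}, {m, n, o, p, q}; each meets A ∖ {p}, so x IS a limit point.
  x = q: open {q} ∋ x has {q} ∩ (A ∖ {q}) = ∅, so x is NOT a limit point.
Collecting: A' = {m, n, o, p}.


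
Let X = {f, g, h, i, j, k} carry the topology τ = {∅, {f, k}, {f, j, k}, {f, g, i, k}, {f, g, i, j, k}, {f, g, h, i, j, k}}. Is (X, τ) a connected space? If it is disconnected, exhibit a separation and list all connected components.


(X, τ) is connected.

Find clopen sets (U ∈ τ with X ∖ U ∈ τ):
  U = ∅, X ∖ U = {f, g, h, i, j, k} — both open, so U is clopen.
  U = {f, g, h, i, j, k}, X ∖ U = ∅ — both open, so U is clopen.
Only trivial clopens (∅ and X) exist, so (X, τ) is connected.
Compute connected components by grouping points that agree on all clopens:
  component: {f, g, h, i, j, k}


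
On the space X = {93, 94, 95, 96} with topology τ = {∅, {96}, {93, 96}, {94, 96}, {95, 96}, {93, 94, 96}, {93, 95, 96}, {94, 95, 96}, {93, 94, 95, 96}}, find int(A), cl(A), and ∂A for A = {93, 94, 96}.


int(A) = {93, 94, 96}, cl(A) = {93, 94, 95, 96}, ∂A = {95}.

Closed sets in (X, τ) are complements of opens:
  closed(X, τ) = {∅, {93}, {94}, {95}, {93, 94}, {93, 95}, {94, 95}, {93, 94, 95}, {93, 94, 95, 96}}.
int(A) = ⋃ {U ∈ τ : U ⊆ A}. Opens contained in A: ∅, {96}, {93, 96}, {94, 96}, {93, 94, 96}.
Taking the union of these: int(A) = {93, 94, 96}.
cl(A) = ⋂ {C closed : A ⊆ C}. Closed sets containing A: {93, 94, 95, 96}.
Intersecting these: cl(A) = {93, 94, 95, 96}.
∂A = cl(A) ∖ int(A) = {93, 94, 95, 96} ∖ {93, 94, 96} = {95}.


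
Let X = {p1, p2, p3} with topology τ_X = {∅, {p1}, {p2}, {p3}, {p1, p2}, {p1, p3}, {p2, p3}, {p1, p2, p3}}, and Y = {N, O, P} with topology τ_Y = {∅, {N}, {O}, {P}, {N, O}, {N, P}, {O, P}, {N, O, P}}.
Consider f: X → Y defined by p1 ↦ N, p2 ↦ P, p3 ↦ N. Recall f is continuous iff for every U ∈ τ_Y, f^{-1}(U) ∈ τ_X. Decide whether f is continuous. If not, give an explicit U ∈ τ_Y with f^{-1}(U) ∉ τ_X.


f IS continuous.

Compute f^{-1}(U) for each U ∈ τ_Y:
  U = ∅: f^{-1}(U) = ∅ ∈ τ_X ✓.
  U = {N}: f^{-1}(U) = {p1, p3} ∈ τ_X ✓.
  U = {O}: f^{-1}(U) = ∅ ∈ τ_X ✓.
  U = {P}: f^{-1}(U) = {p2} ∈ τ_X ✓.
  U = {N, O}: f^{-1}(U) = {p1, p3} ∈ τ_X ✓.
  U = {N, P}: f^{-1}(U) = {p1, p2, p3} ∈ τ_X ✓.
  U = {O, P}: f^{-1}(U) = {p2} ∈ τ_X ✓.
  U = {N, O, P}: f^{-1}(U) = {p1, p2, p3} ∈ τ_X ✓.
Every preimage lies in τ_X, so f IS continuous.


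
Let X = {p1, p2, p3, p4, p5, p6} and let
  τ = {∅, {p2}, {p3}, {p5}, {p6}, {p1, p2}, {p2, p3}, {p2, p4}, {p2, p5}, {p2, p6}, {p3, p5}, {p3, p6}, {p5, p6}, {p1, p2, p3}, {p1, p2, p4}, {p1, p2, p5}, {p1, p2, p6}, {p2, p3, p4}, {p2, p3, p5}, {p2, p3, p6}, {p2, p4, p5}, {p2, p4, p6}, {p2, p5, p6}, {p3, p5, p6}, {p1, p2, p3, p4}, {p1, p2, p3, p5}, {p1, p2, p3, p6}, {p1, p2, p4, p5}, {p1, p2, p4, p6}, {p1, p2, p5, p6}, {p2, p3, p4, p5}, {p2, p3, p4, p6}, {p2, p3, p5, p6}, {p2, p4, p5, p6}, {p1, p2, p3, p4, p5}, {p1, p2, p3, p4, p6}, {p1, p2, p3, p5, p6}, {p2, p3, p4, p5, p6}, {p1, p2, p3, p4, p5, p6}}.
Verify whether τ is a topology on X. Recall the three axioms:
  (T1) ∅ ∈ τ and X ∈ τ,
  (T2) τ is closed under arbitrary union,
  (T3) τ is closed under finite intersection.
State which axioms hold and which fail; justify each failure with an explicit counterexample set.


τ is NOT a topology on X.

Axiom (T1): ∅ ∈ τ? Yes; X ∈ τ? Yes.
Axiom (T2/T3): check pairwise unions and intersections of members of τ.
Counterexample for (T2): {p5} ∪ {p1, p2, p4, p6} = {p1, p2, p4, p5, p6} ∉ τ. Therefore τ is NOT a topology.


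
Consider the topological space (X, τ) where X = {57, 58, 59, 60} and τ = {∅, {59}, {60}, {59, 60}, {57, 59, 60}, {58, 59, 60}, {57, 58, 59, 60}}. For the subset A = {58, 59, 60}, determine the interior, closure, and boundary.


int(A) = {58, 59, 60}, cl(A) = {57, 58, 59, 60}, ∂A = {57}.

Closed sets in (X, τ) are complements of opens:
  closed(X, τ) = {∅, {57}, {58}, {57, 58}, {57, 58, 59}, {57, 58, 60}, {57, 58, 59, 60}}.
int(A) = ⋃ {U ∈ τ : U ⊆ A}. Opens contained in A: ∅, {59}, {60}, {59, 60}, {58, 59, 60}.
Taking the union of these: int(A) = {58, 59, 60}.
cl(A) = ⋂ {C closed : A ⊆ C}. Closed sets containing A: {57, 58, 59, 60}.
Intersecting these: cl(A) = {57, 58, 59, 60}.
∂A = cl(A) ∖ int(A) = {57, 58, 59, 60} ∖ {58, 59, 60} = {57}.


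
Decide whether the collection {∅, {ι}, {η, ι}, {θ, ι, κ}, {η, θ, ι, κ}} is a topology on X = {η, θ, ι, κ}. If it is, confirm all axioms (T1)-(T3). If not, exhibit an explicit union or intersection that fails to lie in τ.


τ IS a topology on X.

Axiom (T1): ∅ ∈ τ? Yes; X ∈ τ? Yes.
Axiom (T2/T3): check pairwise unions and intersections of members of τ.
All pairwise intersections and unions checked — each lies in τ. Therefore τ satisfies (T1), (T2), (T3): it IS a topology on X.


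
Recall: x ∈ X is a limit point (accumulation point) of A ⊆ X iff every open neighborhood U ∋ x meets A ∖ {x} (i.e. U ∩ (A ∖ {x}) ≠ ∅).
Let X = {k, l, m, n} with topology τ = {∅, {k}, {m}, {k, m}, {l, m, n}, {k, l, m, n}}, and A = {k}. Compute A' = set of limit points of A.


A' = ∅

For each x ∈ X, list the open sets U ∈ τ with x ∈ U, then check whether U ∩ (A ∖ {x}) ≠ ∅ for every such U.
  x = k: open {k} ∋ x has {k} ∩ (A ∖ {k}) = ∅, so x is NOT a limit point.
  x = l: open {l, m, n} ∋ x has {l, m, n} ∩ (A ∖ {l}) = ∅, so x is NOT a limit point.
  x = m: open {m} ∋ x has {m} ∩ (A ∖ {m}) = ∅, so x is NOT a limit point.
  x = n: open {l, m, n} ∋ x has {l, m, n} ∩ (A ∖ {n}) = ∅, so x is NOT a limit point.
Collecting: A' = ∅.


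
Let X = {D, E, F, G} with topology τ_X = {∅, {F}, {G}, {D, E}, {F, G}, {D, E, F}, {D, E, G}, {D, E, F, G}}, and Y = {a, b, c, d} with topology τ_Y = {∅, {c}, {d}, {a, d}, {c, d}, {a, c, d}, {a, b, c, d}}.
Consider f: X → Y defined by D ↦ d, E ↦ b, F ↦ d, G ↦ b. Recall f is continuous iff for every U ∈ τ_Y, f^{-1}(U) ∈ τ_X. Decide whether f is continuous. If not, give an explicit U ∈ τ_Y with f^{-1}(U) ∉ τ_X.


f is NOT continuous.

Compute f^{-1}(U) for each U ∈ τ_Y:
  U = ∅: f^{-1}(U) = ∅ ∈ τ_X ✓.
  U = {c}: f^{-1}(U) = ∅ ∈ τ_X ✓.
  U = {d}: f^{-1}(U) = {D, F} ∉ τ_X ✗.
  U = {a, d}: f^{-1}(U) = {D, F} ∉ τ_X ✗.
  U = {c, d}: f^{-1}(U) = {D, F} ∉ τ_X ✗.
  U = {a, c, d}: f^{-1}(U) = {D, F} ∉ τ_X ✗.
  U = {a, b, c, d}: f^{-1}(U) = {D, E, F, G} ∈ τ_X ✓.
Found U = {d} with f^{-1}(U) = {D, F} not in τ_X. Therefore f is NOT continuous.


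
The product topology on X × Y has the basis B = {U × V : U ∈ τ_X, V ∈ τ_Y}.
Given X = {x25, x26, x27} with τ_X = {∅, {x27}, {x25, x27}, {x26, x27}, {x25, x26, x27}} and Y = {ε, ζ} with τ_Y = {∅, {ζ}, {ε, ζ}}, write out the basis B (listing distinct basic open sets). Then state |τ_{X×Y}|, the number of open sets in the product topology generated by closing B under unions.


Basis B = {∅ × ∅, {x27} × {ζ}, {x25, x27} × {ζ}, {x26, x27} × {ζ}, {x27} × {ε, ζ}, {x25, x26, x27} × {ζ}, {x25, x27} × {ε, ζ}, {x26, x27} × {ε, ζ}, {x25, x26, x27} × {ε, ζ}}; |τ_{X×Y}| = 14.

Enumerate products U × V with U ∈ τ_X, V ∈ τ_Y (deduplicated):
  ∅ × ∅ = {} (∅)
  {x27} × {ζ} = {(x27,ζ)}
  {x25, x27} × {ζ} = {(x25,ζ), (x27,ζ)}
  {x26, x27} × {ζ} = {(x26,ζ), (x27,ζ)}
  {x27} × {ε, ζ} = {(x27,ε), (x27,ζ)}
  {x25, x26, x27} × {ζ} = {(x25,ζ), (x26,ζ), (x27,ζ)}
  {x25, x27} × {ε, ζ} = {(x25,ε), (x25,ζ), (x27,ε), (x27,ζ)}
  {x26, x27} × {ε, ζ} = {(x26,ε), (x26,ζ), (x27,ε), (x27,ζ)}
  {x25, x26, x27} × {ε, ζ} = {(x25,ε), (x25,ζ), (x26,ε), (x26,ζ), (x27,ε), (x27,ζ)}
These 9 distinct sets form the basis B.
Close under arbitrary unions to get τ_{X×Y}; counting gives |τ_{X×Y}| = 14.


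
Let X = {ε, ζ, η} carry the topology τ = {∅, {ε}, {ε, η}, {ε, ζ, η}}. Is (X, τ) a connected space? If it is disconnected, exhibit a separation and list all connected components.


(X, τ) is connected.

Find clopen sets (U ∈ τ with X ∖ U ∈ τ):
  U = ∅, X ∖ U = {ε, ζ, η} — both open, so U is clopen.
  U = {ε, ζ, η}, X ∖ U = ∅ — both open, so U is clopen.
Only trivial clopens (∅ and X) exist, so (X, τ) is connected.
Compute connected components by grouping points that agree on all clopens:
  component: {ε, ζ, η}


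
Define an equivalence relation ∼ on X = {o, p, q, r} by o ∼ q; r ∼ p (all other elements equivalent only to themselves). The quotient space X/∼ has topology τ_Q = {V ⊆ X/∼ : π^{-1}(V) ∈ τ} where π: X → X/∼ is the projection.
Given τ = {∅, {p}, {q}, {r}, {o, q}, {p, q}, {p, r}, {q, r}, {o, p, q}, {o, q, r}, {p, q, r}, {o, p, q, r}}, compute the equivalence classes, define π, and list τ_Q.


X/∼ = {[o=q], [p=r]}; |τ_Q| = 4.

Equivalence classes: [o=q], [p=r].
Quotient map π: X → X/∼ sends o ↦ [o=q], p ↦ [p=r], q ↦ [o=q], r ↦ [p=r].
For each subset V ⊆ X/∼, compute π^{-1}(V) ⊆ X and check whether π^{-1}(V) ∈ τ. V is open in τ_Q iff π^{-1}(V) ∈ τ.
  V = {}: π^{-1}(V) = ∅ ∈ τ ✓.
  V = {[o=q]}: π^{-1}(V) = {o, q} ∈ τ ✓.
  V = {[p=r]}: π^{-1}(V) = {p, r} ∈ τ ✓.
  V = {[o=q], [p=r]}: π^{-1}(V) = {o, p, q, r} ∈ τ ✓.
Open sets in the quotient: τ_Q = {{}, {[o=q]}, {[p=r]}, {[o=q], [p=r]}} (4 elements).


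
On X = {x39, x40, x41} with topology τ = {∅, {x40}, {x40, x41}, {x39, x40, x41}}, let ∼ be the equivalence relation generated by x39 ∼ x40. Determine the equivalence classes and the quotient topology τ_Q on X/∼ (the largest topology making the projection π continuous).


X/∼ = {[x39=x40], [x41]}; |τ_Q| = 2.

Equivalence classes: [x39=x40], [x41].
Quotient map π: X → X/∼ sends x39 ↦ [x39=x40], x40 ↦ [x39=x40], x41 ↦ [x41].
For each subset V ⊆ X/∼, compute π^{-1}(V) ⊆ X and check whether π^{-1}(V) ∈ τ. V is open in τ_Q iff π^{-1}(V) ∈ τ.
  V = {}: π^{-1}(V) = ∅ ∈ τ ✓.
  V = {[x39=x40]}: π^{-1}(V) = {x39, x40} ∉ τ ✗.
  V = {[x41]}: π^{-1}(V) = {x41} ∉ τ ✗.
  V = {[x39=x40], [x41]}: π^{-1}(V) = {x39, x40, x41} ∈ τ ✓.
Open sets in the quotient: τ_Q = {{}, {[x39=x40], [x41]}} (2 elements).


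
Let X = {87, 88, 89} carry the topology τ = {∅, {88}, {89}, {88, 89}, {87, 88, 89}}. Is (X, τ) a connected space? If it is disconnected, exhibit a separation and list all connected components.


(X, τ) is connected.

Find clopen sets (U ∈ τ with X ∖ U ∈ τ):
  U = ∅, X ∖ U = {87, 88, 89} — both open, so U is clopen.
  U = {87, 88, 89}, X ∖ U = ∅ — both open, so U is clopen.
Only trivial clopens (∅ and X) exist, so (X, τ) is connected.
Compute connected components by grouping points that agree on all clopens:
  component: {87, 88, 89}


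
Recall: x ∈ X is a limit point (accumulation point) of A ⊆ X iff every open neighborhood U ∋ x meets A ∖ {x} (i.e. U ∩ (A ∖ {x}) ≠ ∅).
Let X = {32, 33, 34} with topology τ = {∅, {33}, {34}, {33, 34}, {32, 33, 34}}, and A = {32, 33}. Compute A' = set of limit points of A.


A' = {32}

For each x ∈ X, list the open sets U ∈ τ with x ∈ U, then check whether U ∩ (A ∖ {x}) ≠ ∅ for every such U.
  x = 32: opens ∋ x are {32, 33, 34}; each meets A ∖ {32}, so x IS a limit point.
  x = 33: open {33} ∋ x has {33} ∩ (A ∖ {33}) = ∅, so x is NOT a limit point.
  x = 34: open {34} ∋ x has {34} ∩ (A ∖ {34}) = ∅, so x is NOT a limit point.
Collecting: A' = {32}.


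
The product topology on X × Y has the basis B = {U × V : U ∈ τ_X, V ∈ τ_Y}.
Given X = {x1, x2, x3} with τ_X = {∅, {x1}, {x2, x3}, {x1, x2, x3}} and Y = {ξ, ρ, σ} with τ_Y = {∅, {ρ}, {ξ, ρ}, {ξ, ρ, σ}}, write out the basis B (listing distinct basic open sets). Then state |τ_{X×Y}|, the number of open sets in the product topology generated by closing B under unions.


Basis B = {∅ × ∅, {x1} × {ρ}, {x1} × {ξ, ρ}, {x2, x3} × {ρ}, {x1} × {ξ, ρ, σ}, {x1, x2, x3} × {ρ}, {x2, x3} × {ξ, ρ}, {x1, x2, x3} × {ξ, ρ}, {x2, x3} × {ξ, ρ, σ}, {x1, x2, x3} × {ξ, ρ, σ}}; |τ_{X×Y}| = 16.

Enumerate products U × V with U ∈ τ_X, V ∈ τ_Y (deduplicated):
  ∅ × ∅ = {} (∅)
  {x1} × {ρ} = {(x1,ρ)}
  {x1} × {ξ, ρ} = {(x1,ξ), (x1,ρ)}
  {x2, x3} × {ρ} = {(x2,ρ), (x3,ρ)}
  {x1} × {ξ, ρ, σ} = {(x1,ξ), (x1,ρ), (x1,σ)}
  {x1, x2, x3} × {ρ} = {(x1,ρ), (x2,ρ), (x3,ρ)}
  {x2, x3} × {ξ, ρ} = {(x2,ξ), (x2,ρ), (x3,ξ), (x3,ρ)}
  {x1, x2, x3} × {ξ, ρ} = {(x1,ξ), (x1,ρ), (x2,ξ), (x2,ρ), (x3,ξ), (x3,ρ)}
  {x2, x3} × {ξ, ρ, σ} = {(x2,ξ), (x2,ρ), (x2,σ), (x3,ξ), (x3,ρ), (x3,σ)}
  {x1, x2, x3} × {ξ, ρ, σ} = {(x1,ξ), (x1,ρ), (x1,σ), (x2,ξ), (x2,ρ), (x2,σ), (x3,ξ), (x3,ρ), (x3,σ)}
These 10 distinct sets form the basis B.
Close under arbitrary unions to get τ_{X×Y}; counting gives |τ_{X×Y}| = 16.


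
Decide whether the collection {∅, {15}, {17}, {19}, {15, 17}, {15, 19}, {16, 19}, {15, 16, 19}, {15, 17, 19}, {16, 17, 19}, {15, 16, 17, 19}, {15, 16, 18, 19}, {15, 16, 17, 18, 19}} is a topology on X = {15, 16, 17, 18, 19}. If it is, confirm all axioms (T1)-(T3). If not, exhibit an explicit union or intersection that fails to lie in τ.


τ is NOT a topology on X.

Axiom (T1): ∅ ∈ τ? Yes; X ∈ τ? Yes.
Axiom (T2/T3): check pairwise unions and intersections of members of τ.
Counterexample for (T2): {17} ∪ {19} = {17, 19} ∉ τ. Therefore τ is NOT a topology.


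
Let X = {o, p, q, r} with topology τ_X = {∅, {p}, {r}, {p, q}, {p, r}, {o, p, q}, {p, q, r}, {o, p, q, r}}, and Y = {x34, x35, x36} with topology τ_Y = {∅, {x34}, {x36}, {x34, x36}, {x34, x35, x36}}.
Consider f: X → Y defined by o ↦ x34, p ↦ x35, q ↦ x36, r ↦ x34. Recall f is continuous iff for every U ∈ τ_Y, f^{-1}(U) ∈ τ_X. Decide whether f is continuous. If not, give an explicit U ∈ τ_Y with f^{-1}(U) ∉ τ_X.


f is NOT continuous.

Compute f^{-1}(U) for each U ∈ τ_Y:
  U = ∅: f^{-1}(U) = ∅ ∈ τ_X ✓.
  U = {x34}: f^{-1}(U) = {o, r} ∉ τ_X ✗.
  U = {x36}: f^{-1}(U) = {q} ∉ τ_X ✗.
  U = {x34, x36}: f^{-1}(U) = {o, q, r} ∉ τ_X ✗.
  U = {x34, x35, x36}: f^{-1}(U) = {o, p, q, r} ∈ τ_X ✓.
Found U = {x34} with f^{-1}(U) = {o, r} not in τ_X. Therefore f is NOT continuous.


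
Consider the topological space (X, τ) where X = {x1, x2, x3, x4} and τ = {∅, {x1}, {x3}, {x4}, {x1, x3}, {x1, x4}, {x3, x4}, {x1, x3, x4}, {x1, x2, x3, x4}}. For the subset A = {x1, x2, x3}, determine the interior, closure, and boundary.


int(A) = {x1, x3}, cl(A) = {x1, x2, x3}, ∂A = {x2}.

Closed sets in (X, τ) are complements of opens:
  closed(X, τ) = {∅, {x2}, {x1, x2}, {x2, x3}, {x2, x4}, {x1, x2, x3}, {x1, x2, x4}, {x2, x3, x4}, {x1, x2, x3, x4}}.
int(A) = ⋃ {U ∈ τ : U ⊆ A}. Opens contained in A: ∅, {x1}, {x3}, {x1, x3}.
Taking the union of these: int(A) = {x1, x3}.
cl(A) = ⋂ {C closed : A ⊆ C}. Closed sets containing A: {x1, x2, x3}, {x1, x2, x3, x4}.
Intersecting these: cl(A) = {x1, x2, x3}.
∂A = cl(A) ∖ int(A) = {x1, x2, x3} ∖ {x1, x3} = {x2}.


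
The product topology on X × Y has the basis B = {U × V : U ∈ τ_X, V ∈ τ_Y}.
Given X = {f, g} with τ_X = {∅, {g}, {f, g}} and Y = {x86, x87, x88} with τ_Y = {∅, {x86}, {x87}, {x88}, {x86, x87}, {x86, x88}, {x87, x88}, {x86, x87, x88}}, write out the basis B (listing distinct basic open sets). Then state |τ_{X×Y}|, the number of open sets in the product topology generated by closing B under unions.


Basis B = {∅ × ∅, {g} × {x86}, {g} × {x87}, {g} × {x88}, {f, g} × {x86}, {f, g} × {x87}, {f, g} × {x88}, {g} × {x86, x87}, {g} × {x86, x88}, {g} × {x87, x88}, {g} × {x86, x87, x88}, {f, g} × {x86, x87}, {f, g} × {x86, x88}, {f, g} × {x87, x88}, {f, g} × {x86, x87, x88}}; |τ_{X×Y}| = 27.

Enumerate products U × V with U ∈ τ_X, V ∈ τ_Y (deduplicated):
  ∅ × ∅ = {} (∅)
  {g} × {x86} = {(g,x86)}
  {g} × {x87} = {(g,x87)}
  {g} × {x88} = {(g,x88)}
  {f, g} × {x86} = {(f,x86), (g,x86)}
  {f, g} × {x87} = {(f,x87), (g,x87)}
  {f, g} × {x88} = {(f,x88), (g,x88)}
  {g} × {x86, x87} = {(g,x86), (g,x87)}
  {g} × {x86, x88} = {(g,x86), (g,x88)}
  {g} × {x87, x88} = {(g,x87), (g,x88)}
  {g} × {x86, x87, x88} = {(g,x86), (g,x87), (g,x88)}
  {f, g} × {x86, x87} = {(f,x86), (f,x87), (g,x86), (g,x87)}
  {f, g} × {x86, x88} = {(f,x86), (f,x88), (g,x86), (g,x88)}
  {f, g} × {x87, x88} = {(f,x87), (f,x88), (g,x87), (g,x88)}
  {f, g} × {x86, x87, x88} = {(f,x86), (f,x87), (f,x88), (g,x86), (g,x87), (g,x88)}
These 15 distinct sets form the basis B.
Close under arbitrary unions to get τ_{X×Y}; counting gives |τ_{X×Y}| = 27.


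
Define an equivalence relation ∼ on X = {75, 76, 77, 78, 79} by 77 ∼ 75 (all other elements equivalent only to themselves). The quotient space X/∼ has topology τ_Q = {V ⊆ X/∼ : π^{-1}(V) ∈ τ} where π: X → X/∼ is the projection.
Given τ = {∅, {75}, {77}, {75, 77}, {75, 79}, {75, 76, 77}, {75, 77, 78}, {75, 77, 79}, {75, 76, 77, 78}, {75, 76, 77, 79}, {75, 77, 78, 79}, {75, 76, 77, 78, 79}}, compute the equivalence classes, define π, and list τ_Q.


X/∼ = {[75=77], [76], [78], [79]}; |τ_Q| = 9.

Equivalence classes: [75=77], [76], [78], [79].
Quotient map π: X → X/∼ sends 75 ↦ [75=77], 76 ↦ [76], 77 ↦ [75=77], 78 ↦ [78], 79 ↦ [79].
For each subset V ⊆ X/∼, compute π^{-1}(V) ⊆ X and check whether π^{-1}(V) ∈ τ. V is open in τ_Q iff π^{-1}(V) ∈ τ.
  V = {}: π^{-1}(V) = ∅ ∈ τ ✓.
  V = {[75=77]}: π^{-1}(V) = {75, 77} ∈ τ ✓.
  V = {[76]}: π^{-1}(V) = {76} ∉ τ ✗.
  V = {[75=77], [76]}: π^{-1}(V) = {75, 76, 77} ∈ τ ✓.
  V = {[78]}: π^{-1}(V) = {78} ∉ τ ✗.
  V = {[75=77], [78]}: π^{-1}(V) = {75, 77, 78} ∈ τ ✓.
  V = {[76], [78]}: π^{-1}(V) = {76, 78} ∉ τ ✗.
  V = {[75=77], [76], [78]}: π^{-1}(V) = {75, 76, 77, 78} ∈ τ ✓.
  V = {[79]}: π^{-1}(V) = {79} ∉ τ ✗.
  V = {[75=77], [79]}: π^{-1}(V) = {75, 77, 79} ∈ τ ✓.
  V = {[76], [79]}: π^{-1}(V) = {76, 79} ∉ τ ✗.
  V = {[75=77], [76], [79]}: π^{-1}(V) = {75, 76, 77, 79} ∈ τ ✓.
  V = {[78], [79]}: π^{-1}(V) = {78, 79} ∉ τ ✗.
  V = {[75=77], [78], [79]}: π^{-1}(V) = {75, 77, 78, 79} ∈ τ ✓.
  V = {[76], [78], [79]}: π^{-1}(V) = {76, 78, 79} ∉ τ ✗.
  V = {[75=77], [76], [78], [79]}: π^{-1}(V) = {75, 76, 77, 78, 79} ∈ τ ✓.
Open sets in the quotient: τ_Q = {{}, {[75=77]}, {[75=77], [76]}, {[75=77], [78]}, {[75=77], [76], [78]}, {[75=77], [79]}, {[75=77], [76], [79]}, {[75=77], [78], [79]}, {[75=77], [76], [78], [79]}} (9 elements).


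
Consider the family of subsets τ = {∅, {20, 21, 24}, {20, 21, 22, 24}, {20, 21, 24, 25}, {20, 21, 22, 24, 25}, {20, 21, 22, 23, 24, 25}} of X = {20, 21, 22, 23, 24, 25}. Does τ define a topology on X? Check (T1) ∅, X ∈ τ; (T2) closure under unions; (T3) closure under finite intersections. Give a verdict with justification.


τ IS a topology on X.

Axiom (T1): ∅ ∈ τ? Yes; X ∈ τ? Yes.
Axiom (T2/T3): check pairwise unions and intersections of members of τ.
All pairwise intersections and unions checked — each lies in τ. Therefore τ satisfies (T1), (T2), (T3): it IS a topology on X.


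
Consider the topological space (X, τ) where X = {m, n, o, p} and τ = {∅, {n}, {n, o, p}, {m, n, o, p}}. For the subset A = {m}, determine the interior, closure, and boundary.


int(A) = ∅, cl(A) = {m}, ∂A = {m}.

Closed sets in (X, τ) are complements of opens:
  closed(X, τ) = {∅, {m}, {m, o, p}, {m, n, o, p}}.
int(A) = ⋃ {U ∈ τ : U ⊆ A}. Opens contained in A: ∅.
Taking the union of these: int(A) = ∅.
cl(A) = ⋂ {C closed : A ⊆ C}. Closed sets containing A: {m}, {m, o, p}, {m, n, o, p}.
Intersecting these: cl(A) = {m}.
∂A = cl(A) ∖ int(A) = {m} ∖ ∅ = {m}.


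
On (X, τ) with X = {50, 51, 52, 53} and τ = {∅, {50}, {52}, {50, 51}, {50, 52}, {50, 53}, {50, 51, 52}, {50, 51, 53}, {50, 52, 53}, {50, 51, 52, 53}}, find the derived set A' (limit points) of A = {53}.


A' = ∅

For each x ∈ X, list the open sets U ∈ τ with x ∈ U, then check whether U ∩ (A ∖ {x}) ≠ ∅ for every such U.
  x = 50: open {50} ∋ x has {50} ∩ (A ∖ {50}) = ∅, so x is NOT a limit point.
  x = 51: open {50, 51} ∋ x has {50, 51} ∩ (A ∖ {51}) = ∅, so x is NOT a limit point.
  x = 52: open {52} ∋ x has {52} ∩ (A ∖ {52}) = ∅, so x is NOT a limit point.
  x = 53: open {50, 53} ∋ x has {50, 53} ∩ (A ∖ {53}) = ∅, so x is NOT a limit point.
Collecting: A' = ∅.


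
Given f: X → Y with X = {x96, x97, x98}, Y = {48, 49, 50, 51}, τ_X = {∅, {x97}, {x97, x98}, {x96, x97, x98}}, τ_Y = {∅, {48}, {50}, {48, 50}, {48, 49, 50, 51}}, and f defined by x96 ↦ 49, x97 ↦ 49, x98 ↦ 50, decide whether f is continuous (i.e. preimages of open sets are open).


f is NOT continuous.

Compute f^{-1}(U) for each U ∈ τ_Y:
  U = ∅: f^{-1}(U) = ∅ ∈ τ_X ✓.
  U = {48}: f^{-1}(U) = ∅ ∈ τ_X ✓.
  U = {50}: f^{-1}(U) = {x98} ∉ τ_X ✗.
  U = {48, 50}: f^{-1}(U) = {x98} ∉ τ_X ✗.
  U = {48, 49, 50, 51}: f^{-1}(U) = {x96, x97, x98} ∈ τ_X ✓.
Found U = {50} with f^{-1}(U) = {x98} not in τ_X. Therefore f is NOT continuous.


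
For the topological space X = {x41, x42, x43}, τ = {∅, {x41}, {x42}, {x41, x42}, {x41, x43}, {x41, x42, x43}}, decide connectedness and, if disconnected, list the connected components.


(X, τ) is disconnected; components = [{x42}, {x41, x43}].

Find clopen sets (U ∈ τ with X ∖ U ∈ τ):
  U = ∅, X ∖ U = {x41, x42, x43} — both open, so U is clopen.
  U = {x42}, X ∖ U = {x41, x43} — both open, so U is clopen.
  U = {x41, x43}, X ∖ U = {x42} — both open, so U is clopen.
  U = {x41, x42, x43}, X ∖ U = ∅ — both open, so U is clopen.
Nontrivial clopen(s) exist: e.g. {x42}. So (X, τ) is disconnected.
Compute connected components by grouping points that agree on all clopens:
  component: {x42}
  component: {x41, x43}


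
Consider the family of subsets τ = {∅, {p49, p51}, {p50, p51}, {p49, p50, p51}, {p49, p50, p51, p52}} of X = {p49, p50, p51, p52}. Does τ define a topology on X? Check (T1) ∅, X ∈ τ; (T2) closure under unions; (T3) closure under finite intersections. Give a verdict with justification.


τ is NOT a topology on X.

Axiom (T1): ∅ ∈ τ? Yes; X ∈ τ? Yes.
Axiom (T2/T3): check pairwise unions and intersections of members of τ.
Counterexample for (T3): {p49, p51} ∩ {p50, p51} = {p51} ∉ τ. Therefore τ is NOT a topology.


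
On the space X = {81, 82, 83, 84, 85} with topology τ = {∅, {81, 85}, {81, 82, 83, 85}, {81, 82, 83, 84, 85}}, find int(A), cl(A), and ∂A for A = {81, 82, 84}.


int(A) = ∅, cl(A) = {81, 82, 83, 84, 85}, ∂A = {81, 82, 83, 84, 85}.

Closed sets in (X, τ) are complements of opens:
  closed(X, τ) = {∅, {84}, {82, 83, 84}, {81, 82, 83, 84, 85}}.
int(A) = ⋃ {U ∈ τ : U ⊆ A}. Opens contained in A: ∅.
Taking the union of these: int(A) = ∅.
cl(A) = ⋂ {C closed : A ⊆ C}. Closed sets containing A: {81, 82, 83, 84, 85}.
Intersecting these: cl(A) = {81, 82, 83, 84, 85}.
∂A = cl(A) ∖ int(A) = {81, 82, 83, 84, 85} ∖ ∅ = {81, 82, 83, 84, 85}.


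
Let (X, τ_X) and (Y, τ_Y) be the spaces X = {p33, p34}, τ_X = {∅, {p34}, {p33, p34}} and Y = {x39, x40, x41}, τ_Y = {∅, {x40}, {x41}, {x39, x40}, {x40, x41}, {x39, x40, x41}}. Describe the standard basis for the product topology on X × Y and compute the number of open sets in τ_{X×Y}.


Basis B = {∅ × ∅, {p34} × {x40}, {p34} × {x41}, {p33, p34} × {x40}, {p33, p34} × {x41}, {p34} × {x39, x40}, {p34} × {x40, x41}, {p34} × {x39, x40, x41}, {p33, p34} × {x39, x40}, {p33, p34} × {x40, x41}, {p33, p34} × {x39, x40, x41}}; |τ_{X×Y}| = 18.

Enumerate products U × V with U ∈ τ_X, V ∈ τ_Y (deduplicated):
  ∅ × ∅ = {} (∅)
  {p34} × {x40} = {(p34,x40)}
  {p34} × {x41} = {(p34,x41)}
  {p33, p34} × {x40} = {(p33,x40), (p34,x40)}
  {p33, p34} × {x41} = {(p33,x41), (p34,x41)}
  {p34} × {x39, x40} = {(p34,x39), (p34,x40)}
  {p34} × {x40, x41} = {(p34,x40), (p34,x41)}
  {p34} × {x39, x40, x41} = {(p34,x39), (p34,x40), (p34,x41)}
  {p33, p34} × {x39, x40} = {(p33,x39), (p33,x40), (p34,x39), (p34,x40)}
  {p33, p34} × {x40, x41} = {(p33,x40), (p33,x41), (p34,x40), (p34,x41)}
  {p33, p34} × {x39, x40, x41} = {(p33,x39), (p33,x40), (p33,x41), (p34,x39), (p34,x40), (p34,x41)}
These 11 distinct sets form the basis B.
Close under arbitrary unions to get τ_{X×Y}; counting gives |τ_{X×Y}| = 18.


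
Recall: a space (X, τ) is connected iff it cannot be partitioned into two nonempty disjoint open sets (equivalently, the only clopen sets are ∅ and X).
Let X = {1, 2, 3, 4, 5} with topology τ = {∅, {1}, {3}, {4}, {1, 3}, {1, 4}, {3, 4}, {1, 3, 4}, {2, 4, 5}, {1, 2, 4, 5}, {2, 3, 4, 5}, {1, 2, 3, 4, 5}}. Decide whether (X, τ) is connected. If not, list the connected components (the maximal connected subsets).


(X, τ) is disconnected; components = [{1}, {3}, {2, 4, 5}].

Find clopen sets (U ∈ τ with X ∖ U ∈ τ):
  U = ∅, X ∖ U = {1, 2, 3, 4, 5} — both open, so U is clopen.
  U = {1}, X ∖ U = {2, 3, 4, 5} — both open, so U is clopen.
  U = {3}, X ∖ U = {1, 2, 4, 5} — both open, so U is clopen.
  U = {1, 3}, X ∖ U = {2, 4, 5} — both open, so U is clopen.
  U = {2, 4, 5}, X ∖ U = {1, 3} — both open, so U is clopen.
  U = {1, 2, 4, 5}, X ∖ U = {3} — both open, so U is clopen.
  U = {2, 3, 4, 5}, X ∖ U = {1} — both open, so U is clopen.
  U = {1, 2, 3, 4, 5}, X ∖ U = ∅ — both open, so U is clopen.
Nontrivial clopen(s) exist: e.g. {2, 4, 5}. So (X, τ) is disconnected.
Compute connected components by grouping points that agree on all clopens:
  component: {1}
  component: {3}
  component: {2, 4, 5}
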